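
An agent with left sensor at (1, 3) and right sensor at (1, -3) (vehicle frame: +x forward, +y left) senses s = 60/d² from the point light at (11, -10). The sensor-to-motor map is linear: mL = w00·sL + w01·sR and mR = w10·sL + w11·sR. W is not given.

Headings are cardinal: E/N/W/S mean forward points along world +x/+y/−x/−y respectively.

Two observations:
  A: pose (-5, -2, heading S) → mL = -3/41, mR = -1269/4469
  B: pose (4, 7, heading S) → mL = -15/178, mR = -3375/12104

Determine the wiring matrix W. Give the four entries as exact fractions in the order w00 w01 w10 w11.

0 -1/2 -1/2 -1

obs A: pose=(-5,-2,S) → sL=30/109, sR=6/41, mL=-3/41, mR=-1269/4469
obs B: pose=(4,7,S) → sL=15/68, sR=15/89, mL=-15/178, mR=-3375/12104
sensor matrix S = [[30/109, 6/41], [15/68, 15/89]]; det S = 190755/13523194
solve [mL_A; mL_B] = S·[w00; w01] and [mR_A; mR_B] = S·[w10; w11]:
  w00 = 0, w01 = -1/2, w10 = -1/2, w11 = -1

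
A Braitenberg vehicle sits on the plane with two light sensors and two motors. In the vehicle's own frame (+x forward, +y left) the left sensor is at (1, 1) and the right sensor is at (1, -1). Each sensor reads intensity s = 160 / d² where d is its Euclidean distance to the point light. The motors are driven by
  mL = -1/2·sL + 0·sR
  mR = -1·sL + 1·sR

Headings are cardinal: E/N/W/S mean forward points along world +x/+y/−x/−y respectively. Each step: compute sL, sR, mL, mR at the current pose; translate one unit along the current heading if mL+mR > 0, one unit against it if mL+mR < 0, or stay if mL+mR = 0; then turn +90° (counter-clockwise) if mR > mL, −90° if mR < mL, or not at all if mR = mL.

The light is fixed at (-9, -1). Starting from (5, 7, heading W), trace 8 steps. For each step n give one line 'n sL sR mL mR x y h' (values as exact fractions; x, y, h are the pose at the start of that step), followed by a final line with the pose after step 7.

n=0: pose=(5,7,W); sL=80/109, sR=16/25; mL=-40/109, mR=-256/2725; mL+mR=-1256/2725 → advance -1; mR−mL=744/2725 → turn +1·90°
n=1: pose=(6,7,S); sL=32/61, sR=32/49; mL=-16/61, mR=384/2989; mL+mR=-400/2989 → advance -1; mR−mL=1168/2989 → turn +1·90°
n=2: pose=(6,8,E); sL=40/89, sR=1/2; mL=-20/89, mR=9/178; mL+mR=-31/178 → advance -1; mR−mL=49/178 → turn +1·90°
n=3: pose=(5,8,N); sL=160/269, sR=32/65; mL=-80/269, mR=-1792/17485; mL+mR=-6992/17485 → advance -1; mR−mL=3408/17485 → turn +1·90°
n=4: pose=(5,7,W); sL=80/109, sR=16/25; mL=-40/109, mR=-256/2725; mL+mR=-1256/2725 → advance -1; mR−mL=744/2725 → turn +1·90°
n=5: pose=(6,7,S); sL=32/61, sR=32/49; mL=-16/61, mR=384/2989; mL+mR=-400/2989 → advance -1; mR−mL=1168/2989 → turn +1·90°
n=6: pose=(6,8,E); sL=40/89, sR=1/2; mL=-20/89, mR=9/178; mL+mR=-31/178 → advance -1; mR−mL=49/178 → turn +1·90°
n=7: pose=(5,8,N); sL=160/269, sR=32/65; mL=-80/269, mR=-1792/17485; mL+mR=-6992/17485 → advance -1; mR−mL=3408/17485 → turn +1·90°

0 80/109 16/25 -40/109 -256/2725 5 7 W
1 32/61 32/49 -16/61 384/2989 6 7 S
2 40/89 1/2 -20/89 9/178 6 8 E
3 160/269 32/65 -80/269 -1792/17485 5 8 N
4 80/109 16/25 -40/109 -256/2725 5 7 W
5 32/61 32/49 -16/61 384/2989 6 7 S
6 40/89 1/2 -20/89 9/178 6 8 E
7 160/269 32/65 -80/269 -1792/17485 5 8 N
final 5 7 W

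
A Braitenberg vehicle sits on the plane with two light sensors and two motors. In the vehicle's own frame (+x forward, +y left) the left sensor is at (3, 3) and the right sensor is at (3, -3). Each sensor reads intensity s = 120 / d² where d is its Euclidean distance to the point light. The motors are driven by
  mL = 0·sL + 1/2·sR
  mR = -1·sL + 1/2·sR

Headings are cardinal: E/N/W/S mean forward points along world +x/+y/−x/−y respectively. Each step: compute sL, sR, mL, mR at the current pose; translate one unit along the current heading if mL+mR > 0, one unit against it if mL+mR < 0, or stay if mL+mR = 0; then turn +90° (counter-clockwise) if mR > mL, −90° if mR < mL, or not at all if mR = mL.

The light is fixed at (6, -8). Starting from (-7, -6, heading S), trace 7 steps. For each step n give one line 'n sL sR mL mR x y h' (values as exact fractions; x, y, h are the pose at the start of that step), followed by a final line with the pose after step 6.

0 120/101 120/257 60/257 -24780/25957 -7 -6 S
1 15/32 30/73 15/73 -615/2336 -7 -5 W
2 40/87 40/39 20/39 20/377 -6 -5 N
3 12/13 60/41 30/41 -102/533 -6 -4 E
4 24/13 120/197 60/197 -3948/2561 -5 -4 S
5 3/5 6/13 3/13 -24/65 -5 -3 W
6 120/233 120/113 60/113 420/26329 -4 -3 N
final -4 -2 E

n=0: pose=(-7,-6,S); sL=120/101, sR=120/257; mL=60/257, mR=-24780/25957; mL+mR=-18720/25957 → advance -1; mR−mL=-120/101 → turn -1·90°
n=1: pose=(-7,-5,W); sL=15/32, sR=30/73; mL=15/73, mR=-615/2336; mL+mR=-135/2336 → advance -1; mR−mL=-15/32 → turn -1·90°
n=2: pose=(-6,-5,N); sL=40/87, sR=40/39; mL=20/39, mR=20/377; mL+mR=640/1131 → advance +1; mR−mL=-40/87 → turn -1·90°
n=3: pose=(-6,-4,E); sL=12/13, sR=60/41; mL=30/41, mR=-102/533; mL+mR=288/533 → advance +1; mR−mL=-12/13 → turn -1·90°
n=4: pose=(-5,-4,S); sL=24/13, sR=120/197; mL=60/197, mR=-3948/2561; mL+mR=-3168/2561 → advance -1; mR−mL=-24/13 → turn -1·90°
n=5: pose=(-5,-3,W); sL=3/5, sR=6/13; mL=3/13, mR=-24/65; mL+mR=-9/65 → advance -1; mR−mL=-3/5 → turn -1·90°
n=6: pose=(-4,-3,N); sL=120/233, sR=120/113; mL=60/113, mR=420/26329; mL+mR=14400/26329 → advance +1; mR−mL=-120/233 → turn -1·90°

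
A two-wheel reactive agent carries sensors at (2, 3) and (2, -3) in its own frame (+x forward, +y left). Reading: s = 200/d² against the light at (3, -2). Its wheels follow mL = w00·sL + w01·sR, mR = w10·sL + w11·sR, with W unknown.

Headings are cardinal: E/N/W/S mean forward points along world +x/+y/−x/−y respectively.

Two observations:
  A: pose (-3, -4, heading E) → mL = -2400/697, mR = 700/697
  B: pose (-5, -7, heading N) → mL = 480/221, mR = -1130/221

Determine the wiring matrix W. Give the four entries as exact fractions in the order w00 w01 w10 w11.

obs A: pose=(-3,-4,E) → sL=200/17, sR=200/41, mL=-2400/697, mR=700/697
obs B: pose=(-5,-7,N) → sL=20/13, sR=100/17, mL=480/221, mR=-1130/221
sensor matrix S = [[200/17, 200/41], [20/13, 100/17]]; det S = 9504000/154037
solve [mL_A; mL_B] = S·[w00; w01] and [mR_A; mR_B] = S·[w10; w11]:
  w00 = -1/2, w01 = 1/2, w10 = 1/2, w11 = -1

-1/2 1/2 1/2 -1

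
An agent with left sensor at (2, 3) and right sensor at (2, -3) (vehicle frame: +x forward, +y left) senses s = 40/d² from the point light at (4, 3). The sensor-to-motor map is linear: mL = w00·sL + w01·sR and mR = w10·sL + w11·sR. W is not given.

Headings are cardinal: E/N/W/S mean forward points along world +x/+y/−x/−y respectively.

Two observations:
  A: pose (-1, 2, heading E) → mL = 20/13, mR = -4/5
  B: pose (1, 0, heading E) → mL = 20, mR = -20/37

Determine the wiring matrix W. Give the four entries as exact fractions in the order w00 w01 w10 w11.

1/2 0 0 -1/2

obs A: pose=(-1,2,E) → sL=40/13, sR=8/5, mL=20/13, mR=-4/5
obs B: pose=(1,0,E) → sL=40, sR=40/37, mL=20, mR=-20/37
sensor matrix S = [[40/13, 8/5], [40, 40/37]]; det S = -29184/481
solve [mL_A; mL_B] = S·[w00; w01] and [mR_A; mR_B] = S·[w10; w11]:
  w00 = 1/2, w01 = 0, w10 = 0, w11 = -1/2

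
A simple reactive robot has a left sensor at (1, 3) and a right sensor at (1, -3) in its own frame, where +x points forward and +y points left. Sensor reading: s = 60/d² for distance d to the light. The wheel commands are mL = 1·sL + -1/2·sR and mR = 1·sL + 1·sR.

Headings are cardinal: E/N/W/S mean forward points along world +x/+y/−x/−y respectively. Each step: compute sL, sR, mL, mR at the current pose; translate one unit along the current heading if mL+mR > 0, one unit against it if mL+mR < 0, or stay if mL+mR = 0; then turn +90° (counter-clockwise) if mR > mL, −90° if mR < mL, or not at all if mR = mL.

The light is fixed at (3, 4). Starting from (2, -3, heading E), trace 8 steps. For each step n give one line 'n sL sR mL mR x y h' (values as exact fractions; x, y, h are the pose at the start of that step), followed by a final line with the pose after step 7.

n=0: pose=(2,-3,E); sL=15/4, sR=3/5; mL=69/20, mR=87/20; mL+mR=39/5 → advance +1; mR−mL=9/10 → turn +1·90°
n=1: pose=(3,-3,N); sL=4/3, sR=4/3; mL=2/3, mR=8/3; mL+mR=10/3 → advance +1; mR−mL=2 → turn +1·90°
n=2: pose=(3,-2,W); sL=30/41, sR=6; mL=-93/41, mR=276/41; mL+mR=183/41 → advance +1; mR−mL=9 → turn +1·90°
n=3: pose=(2,-2,S); sL=60/53, sR=12/13; mL=462/689, mR=1416/689; mL+mR=1878/689 → advance +1; mR−mL=18/13 → turn +1·90°
n=4: pose=(2,-3,E); sL=15/4, sR=3/5; mL=69/20, mR=87/20; mL+mR=39/5 → advance +1; mR−mL=9/10 → turn +1·90°
n=5: pose=(3,-3,N); sL=4/3, sR=4/3; mL=2/3, mR=8/3; mL+mR=10/3 → advance +1; mR−mL=2 → turn +1·90°
n=6: pose=(3,-2,W); sL=30/41, sR=6; mL=-93/41, mR=276/41; mL+mR=183/41 → advance +1; mR−mL=9 → turn +1·90°
n=7: pose=(2,-2,S); sL=60/53, sR=12/13; mL=462/689, mR=1416/689; mL+mR=1878/689 → advance +1; mR−mL=18/13 → turn +1·90°

0 15/4 3/5 69/20 87/20 2 -3 E
1 4/3 4/3 2/3 8/3 3 -3 N
2 30/41 6 -93/41 276/41 3 -2 W
3 60/53 12/13 462/689 1416/689 2 -2 S
4 15/4 3/5 69/20 87/20 2 -3 E
5 4/3 4/3 2/3 8/3 3 -3 N
6 30/41 6 -93/41 276/41 3 -2 W
7 60/53 12/13 462/689 1416/689 2 -2 S
final 2 -3 E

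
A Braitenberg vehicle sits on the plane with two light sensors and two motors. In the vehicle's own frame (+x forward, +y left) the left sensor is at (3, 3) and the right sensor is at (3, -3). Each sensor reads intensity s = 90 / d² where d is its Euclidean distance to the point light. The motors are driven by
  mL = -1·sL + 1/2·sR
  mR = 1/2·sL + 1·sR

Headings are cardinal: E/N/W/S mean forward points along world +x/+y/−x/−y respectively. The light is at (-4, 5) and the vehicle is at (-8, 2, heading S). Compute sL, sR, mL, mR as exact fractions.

90/37 18/17 -1197/629 1431/629

left sensor world pos  = (-5, -1); dL² = 37
right sensor world pos = (-11, -1); dR² = 85
sL = 90/37 = 90/37
sR = 90/85 = 18/17
mL = -1·sL + 1/2·sR = -1197/629
mR = 1/2·sL + 1·sR = 1431/629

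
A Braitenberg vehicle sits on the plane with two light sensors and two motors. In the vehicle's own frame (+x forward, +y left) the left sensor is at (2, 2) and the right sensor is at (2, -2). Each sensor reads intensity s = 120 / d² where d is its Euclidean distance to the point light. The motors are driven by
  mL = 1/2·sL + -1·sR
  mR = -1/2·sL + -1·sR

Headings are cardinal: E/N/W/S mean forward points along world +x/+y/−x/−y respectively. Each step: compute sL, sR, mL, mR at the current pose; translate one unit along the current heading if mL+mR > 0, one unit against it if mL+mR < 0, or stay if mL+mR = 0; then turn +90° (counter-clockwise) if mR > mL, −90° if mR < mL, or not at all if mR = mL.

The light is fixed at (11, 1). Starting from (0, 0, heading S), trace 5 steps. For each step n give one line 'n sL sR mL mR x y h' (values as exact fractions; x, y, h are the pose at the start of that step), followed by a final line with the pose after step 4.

n=0: pose=(0,0,S); sL=4/3, sR=60/89; mL=-2/267, mR=-358/267; mL+mR=-120/89 → advance -1; mR−mL=-4/3 → turn -1·90°
n=1: pose=(0,1,W); sL=120/173, sR=120/173; mL=-60/173, mR=-180/173; mL+mR=-240/173 → advance -1; mR−mL=-120/173 → turn -1·90°
n=2: pose=(1,1,N); sL=30/37, sR=30/17; mL=-855/629, mR=-1365/629; mL+mR=-60/17 → advance -1; mR−mL=-30/37 → turn -1·90°
n=3: pose=(1,0,E); sL=24/13, sR=120/73; mL=-684/949, mR=-2436/949; mL+mR=-240/73 → advance -1; mR−mL=-24/13 → turn -1·90°
n=4: pose=(0,0,S); sL=4/3, sR=60/89; mL=-2/267, mR=-358/267; mL+mR=-120/89 → advance -1; mR−mL=-4/3 → turn -1·90°

0 4/3 60/89 -2/267 -358/267 0 0 S
1 120/173 120/173 -60/173 -180/173 0 1 W
2 30/37 30/17 -855/629 -1365/629 1 1 N
3 24/13 120/73 -684/949 -2436/949 1 0 E
4 4/3 60/89 -2/267 -358/267 0 0 S
final 0 1 W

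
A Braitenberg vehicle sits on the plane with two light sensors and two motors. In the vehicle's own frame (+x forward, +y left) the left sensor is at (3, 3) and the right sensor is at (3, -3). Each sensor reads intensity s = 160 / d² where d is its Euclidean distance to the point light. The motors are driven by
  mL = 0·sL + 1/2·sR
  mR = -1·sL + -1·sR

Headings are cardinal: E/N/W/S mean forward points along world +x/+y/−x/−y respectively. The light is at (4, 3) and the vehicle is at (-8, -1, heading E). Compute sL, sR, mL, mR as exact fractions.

80/41 16/13 8/13 -1696/533

left sensor world pos  = (-5, 2); dL² = 82
right sensor world pos = (-5, -4); dR² = 130
sL = 160/82 = 80/41
sR = 160/130 = 16/13
mL = 0·sL + 1/2·sR = 8/13
mR = -1·sL + -1·sR = -1696/533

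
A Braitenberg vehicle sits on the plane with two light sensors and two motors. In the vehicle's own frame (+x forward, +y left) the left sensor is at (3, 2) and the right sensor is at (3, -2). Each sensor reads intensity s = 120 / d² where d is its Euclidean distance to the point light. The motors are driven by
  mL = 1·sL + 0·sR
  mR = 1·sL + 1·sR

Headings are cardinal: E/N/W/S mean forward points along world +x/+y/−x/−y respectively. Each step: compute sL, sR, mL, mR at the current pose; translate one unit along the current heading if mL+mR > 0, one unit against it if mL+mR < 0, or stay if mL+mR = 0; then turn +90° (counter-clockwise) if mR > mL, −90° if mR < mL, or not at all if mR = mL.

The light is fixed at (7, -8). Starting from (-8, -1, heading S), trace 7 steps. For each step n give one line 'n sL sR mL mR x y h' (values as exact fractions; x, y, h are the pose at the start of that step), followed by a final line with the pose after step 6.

0 24/37 24/61 24/37 2352/2257 -8 -1 S
1 15/26 3/4 15/26 69/52 -8 -2 E
2 120/337 8/15 120/337 4496/5055 -7 -2 N
3 60/157 12/37 60/157 4104/5809 -7 -1 W
4 24/37 24/61 24/37 2352/2257 -8 -1 S
5 15/26 3/4 15/26 69/52 -8 -2 E
6 120/337 8/15 120/337 4496/5055 -7 -2 N
final -7 -1 W

n=0: pose=(-8,-1,S); sL=24/37, sR=24/61; mL=24/37, mR=2352/2257; mL+mR=3816/2257 → advance +1; mR−mL=24/61 → turn +1·90°
n=1: pose=(-8,-2,E); sL=15/26, sR=3/4; mL=15/26, mR=69/52; mL+mR=99/52 → advance +1; mR−mL=3/4 → turn +1·90°
n=2: pose=(-7,-2,N); sL=120/337, sR=8/15; mL=120/337, mR=4496/5055; mL+mR=6296/5055 → advance +1; mR−mL=8/15 → turn +1·90°
n=3: pose=(-7,-1,W); sL=60/157, sR=12/37; mL=60/157, mR=4104/5809; mL+mR=6324/5809 → advance +1; mR−mL=12/37 → turn +1·90°
n=4: pose=(-8,-1,S); sL=24/37, sR=24/61; mL=24/37, mR=2352/2257; mL+mR=3816/2257 → advance +1; mR−mL=24/61 → turn +1·90°
n=5: pose=(-8,-2,E); sL=15/26, sR=3/4; mL=15/26, mR=69/52; mL+mR=99/52 → advance +1; mR−mL=3/4 → turn +1·90°
n=6: pose=(-7,-2,N); sL=120/337, sR=8/15; mL=120/337, mR=4496/5055; mL+mR=6296/5055 → advance +1; mR−mL=8/15 → turn +1·90°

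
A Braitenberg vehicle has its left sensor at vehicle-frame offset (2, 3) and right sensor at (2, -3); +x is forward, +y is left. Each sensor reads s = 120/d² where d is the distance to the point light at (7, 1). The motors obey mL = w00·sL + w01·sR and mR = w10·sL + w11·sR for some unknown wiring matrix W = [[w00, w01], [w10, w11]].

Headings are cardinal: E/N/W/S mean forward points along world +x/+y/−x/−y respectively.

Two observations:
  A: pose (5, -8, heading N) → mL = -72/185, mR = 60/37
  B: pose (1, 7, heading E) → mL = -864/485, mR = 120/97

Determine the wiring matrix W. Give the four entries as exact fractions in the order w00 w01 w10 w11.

1/2 -1/2 1 0

obs A: pose=(5,-8,N) → sL=60/37, sR=12/5, mL=-72/185, mR=60/37
obs B: pose=(1,7,E) → sL=120/97, sR=24/5, mL=-864/485, mR=120/97
sensor matrix S = [[60/37, 12/5], [120/97, 24/5]]; det S = 17280/3589
solve [mL_A; mL_B] = S·[w00; w01] and [mR_A; mR_B] = S·[w10; w11]:
  w00 = 1/2, w01 = -1/2, w10 = 1, w11 = 0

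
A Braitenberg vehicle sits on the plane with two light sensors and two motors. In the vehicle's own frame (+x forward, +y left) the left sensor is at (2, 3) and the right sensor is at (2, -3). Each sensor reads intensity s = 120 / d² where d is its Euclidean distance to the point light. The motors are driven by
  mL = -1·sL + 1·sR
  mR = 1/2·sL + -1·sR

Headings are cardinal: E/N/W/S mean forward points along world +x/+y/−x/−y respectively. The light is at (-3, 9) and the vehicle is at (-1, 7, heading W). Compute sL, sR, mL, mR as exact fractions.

left sensor world pos  = (-3, 4); dL² = 25
right sensor world pos = (-3, 10); dR² = 1
sL = 120/25 = 24/5
sR = 120/1 = 120
mL = -1·sL + 1·sR = 576/5
mR = 1/2·sL + -1·sR = -588/5

24/5 120 576/5 -588/5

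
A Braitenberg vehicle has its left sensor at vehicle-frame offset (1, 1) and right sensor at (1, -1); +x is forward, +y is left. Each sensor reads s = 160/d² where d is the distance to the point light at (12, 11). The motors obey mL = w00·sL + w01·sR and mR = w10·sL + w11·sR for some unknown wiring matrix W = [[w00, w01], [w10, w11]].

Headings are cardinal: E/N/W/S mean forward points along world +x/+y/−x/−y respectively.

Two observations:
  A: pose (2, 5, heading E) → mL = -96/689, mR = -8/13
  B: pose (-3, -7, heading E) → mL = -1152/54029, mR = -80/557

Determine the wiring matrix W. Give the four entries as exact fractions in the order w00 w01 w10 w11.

obs A: pose=(2,5,E) → sL=80/53, sR=16/13, mL=-96/689, mR=-8/13
obs B: pose=(-3,-7,E) → sL=32/97, sR=160/557, mL=-1152/54029, mR=-80/557
sensor matrix S = [[80/53, 16/13], [32/97, 160/557]]; det S = 1026048/37225981
solve [mL_A; mL_B] = S·[w00; w01] and [mR_A; mR_B] = S·[w10; w11]:
  w00 = -1/2, w01 = 1/2, w10 = 0, w11 = -1/2

-1/2 1/2 0 -1/2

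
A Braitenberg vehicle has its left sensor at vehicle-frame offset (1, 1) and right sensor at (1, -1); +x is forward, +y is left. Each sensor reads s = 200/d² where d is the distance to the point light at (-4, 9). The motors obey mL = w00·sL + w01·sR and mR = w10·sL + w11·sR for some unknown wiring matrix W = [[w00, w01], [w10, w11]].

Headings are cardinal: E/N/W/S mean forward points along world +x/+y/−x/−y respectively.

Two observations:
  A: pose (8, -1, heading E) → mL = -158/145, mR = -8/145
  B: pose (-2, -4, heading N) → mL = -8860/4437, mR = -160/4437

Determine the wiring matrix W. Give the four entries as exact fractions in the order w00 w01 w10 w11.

-1/2 -1 -1/2 1/2

obs A: pose=(8,-1,E) → sL=4/5, sR=20/29, mL=-158/145, mR=-8/145
obs B: pose=(-2,-4,N) → sL=40/29, sR=200/153, mL=-8860/4437, mR=-160/4437
sensor matrix S = [[4/5, 20/29], [40/29, 200/153]]; det S = 12160/128673
solve [mL_A; mL_B] = S·[w00; w01] and [mR_A; mR_B] = S·[w10; w11]:
  w00 = -1/2, w01 = -1, w10 = -1/2, w11 = 1/2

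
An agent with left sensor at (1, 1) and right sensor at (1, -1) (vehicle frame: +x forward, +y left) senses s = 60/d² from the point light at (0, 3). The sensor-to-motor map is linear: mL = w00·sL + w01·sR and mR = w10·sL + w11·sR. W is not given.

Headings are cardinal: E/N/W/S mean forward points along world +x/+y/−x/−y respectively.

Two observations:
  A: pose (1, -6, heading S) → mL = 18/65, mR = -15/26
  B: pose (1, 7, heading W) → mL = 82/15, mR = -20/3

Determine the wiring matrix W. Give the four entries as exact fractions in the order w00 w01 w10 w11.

obs A: pose=(1,-6,S) → sL=15/26, sR=3/5, mL=18/65, mR=-15/26
obs B: pose=(1,7,W) → sL=20/3, sR=12/5, mL=82/15, mR=-20/3
sensor matrix S = [[15/26, 3/5], [20/3, 12/5]]; det S = -34/13
solve [mL_A; mL_B] = S·[w00; w01] and [mR_A; mR_B] = S·[w10; w11]:
  w00 = 1, w01 = -1/2, w10 = -1, w11 = 0

1 -1/2 -1 0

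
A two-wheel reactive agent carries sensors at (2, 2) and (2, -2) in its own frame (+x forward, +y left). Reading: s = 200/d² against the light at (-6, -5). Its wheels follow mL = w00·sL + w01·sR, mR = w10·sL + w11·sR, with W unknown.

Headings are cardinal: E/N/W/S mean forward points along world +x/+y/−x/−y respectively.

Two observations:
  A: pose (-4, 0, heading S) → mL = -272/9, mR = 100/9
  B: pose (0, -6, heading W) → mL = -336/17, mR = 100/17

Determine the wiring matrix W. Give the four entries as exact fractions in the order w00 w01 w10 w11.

-1 -1 0 1/2

obs A: pose=(-4,0,S) → sL=8, sR=200/9, mL=-272/9, mR=100/9
obs B: pose=(0,-6,W) → sL=8, sR=200/17, mL=-336/17, mR=100/17
sensor matrix S = [[8, 200/9], [8, 200/17]]; det S = -12800/153
solve [mL_A; mL_B] = S·[w00; w01] and [mR_A; mR_B] = S·[w10; w11]:
  w00 = -1, w01 = -1, w10 = 0, w11 = 1/2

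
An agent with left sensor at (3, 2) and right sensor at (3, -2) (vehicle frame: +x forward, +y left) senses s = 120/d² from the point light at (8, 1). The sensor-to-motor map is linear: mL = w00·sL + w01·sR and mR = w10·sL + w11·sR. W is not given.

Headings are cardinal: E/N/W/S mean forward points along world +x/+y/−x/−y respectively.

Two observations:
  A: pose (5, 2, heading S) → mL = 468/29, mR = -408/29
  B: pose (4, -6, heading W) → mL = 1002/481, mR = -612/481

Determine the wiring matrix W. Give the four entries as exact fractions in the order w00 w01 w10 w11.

1/2 1 -1/2 -1/2

obs A: pose=(5,2,S) → sL=24, sR=120/29, mL=468/29, mR=-408/29
obs B: pose=(4,-6,W) → sL=12/13, sR=60/37, mL=1002/481, mR=-612/481
sensor matrix S = [[24, 120/29], [12/13, 60/37]]; det S = 489600/13949
solve [mL_A; mL_B] = S·[w00; w01] and [mR_A; mR_B] = S·[w10; w11]:
  w00 = 1/2, w01 = 1, w10 = -1/2, w11 = -1/2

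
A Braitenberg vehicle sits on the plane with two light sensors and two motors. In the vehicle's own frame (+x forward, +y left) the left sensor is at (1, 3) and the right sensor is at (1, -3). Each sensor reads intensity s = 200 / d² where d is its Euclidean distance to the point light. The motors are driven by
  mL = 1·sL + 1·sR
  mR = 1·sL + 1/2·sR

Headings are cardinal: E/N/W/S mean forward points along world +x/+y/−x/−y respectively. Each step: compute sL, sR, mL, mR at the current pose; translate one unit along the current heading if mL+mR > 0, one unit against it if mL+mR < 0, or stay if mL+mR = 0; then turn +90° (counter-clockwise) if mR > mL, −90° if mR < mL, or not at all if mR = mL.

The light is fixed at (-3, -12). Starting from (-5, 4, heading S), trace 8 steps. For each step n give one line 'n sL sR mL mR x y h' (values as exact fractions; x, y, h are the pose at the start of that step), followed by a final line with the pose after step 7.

n=0: pose=(-5,4,S); sL=100/113, sR=4/5; mL=952/565, mR=726/565; mL+mR=1678/565 → advance +1; mR−mL=-2/5 → turn -1·90°
n=1: pose=(-5,3,W); sL=200/153, sR=200/333; mL=1200/629, mR=9100/5661; mL+mR=19900/5661 → advance +1; mR−mL=-100/333 → turn -1·90°
n=2: pose=(-6,3,N); sL=50/73, sR=25/32; mL=3425/2336, mR=5025/4672; mL+mR=11875/4672 → advance +1; mR−mL=-25/64 → turn -1·90°
n=3: pose=(-6,4,E); sL=40/73, sR=200/173; mL=21520/12629, mR=14220/12629; mL+mR=35740/12629 → advance +1; mR−mL=-100/173 → turn -1·90°
n=4: pose=(-5,4,S); sL=100/113, sR=4/5; mL=952/565, mR=726/565; mL+mR=1678/565 → advance +1; mR−mL=-2/5 → turn -1·90°
n=5: pose=(-5,3,W); sL=200/153, sR=200/333; mL=1200/629, mR=9100/5661; mL+mR=19900/5661 → advance +1; mR−mL=-100/333 → turn -1·90°
n=6: pose=(-6,3,N); sL=50/73, sR=25/32; mL=3425/2336, mR=5025/4672; mL+mR=11875/4672 → advance +1; mR−mL=-25/64 → turn -1·90°
n=7: pose=(-6,4,E); sL=40/73, sR=200/173; mL=21520/12629, mR=14220/12629; mL+mR=35740/12629 → advance +1; mR−mL=-100/173 → turn -1·90°

0 100/113 4/5 952/565 726/565 -5 4 S
1 200/153 200/333 1200/629 9100/5661 -5 3 W
2 50/73 25/32 3425/2336 5025/4672 -6 3 N
3 40/73 200/173 21520/12629 14220/12629 -6 4 E
4 100/113 4/5 952/565 726/565 -5 4 S
5 200/153 200/333 1200/629 9100/5661 -5 3 W
6 50/73 25/32 3425/2336 5025/4672 -6 3 N
7 40/73 200/173 21520/12629 14220/12629 -6 4 E
final -5 4 S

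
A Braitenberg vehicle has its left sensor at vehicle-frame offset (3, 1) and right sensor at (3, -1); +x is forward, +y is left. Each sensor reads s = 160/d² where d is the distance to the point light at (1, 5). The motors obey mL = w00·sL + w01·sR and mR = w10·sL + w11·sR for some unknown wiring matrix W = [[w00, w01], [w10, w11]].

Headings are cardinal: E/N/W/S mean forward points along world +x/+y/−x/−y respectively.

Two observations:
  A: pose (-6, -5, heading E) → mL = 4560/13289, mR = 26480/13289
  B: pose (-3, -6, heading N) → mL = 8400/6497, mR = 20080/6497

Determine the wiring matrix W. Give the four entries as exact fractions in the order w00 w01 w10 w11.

-1/2 1 1/2 1

obs A: pose=(-6,-5,E) → sL=160/97, sR=160/137, mL=4560/13289, mR=26480/13289
obs B: pose=(-3,-6,N) → sL=160/89, sR=160/73, mL=8400/6497, mR=20080/6497
sensor matrix S = [[160/97, 160/137], [160/89, 160/73]]; det S = 130867200/86338633
solve [mL_A; mL_B] = S·[w00; w01] and [mR_A; mR_B] = S·[w10; w11]:
  w00 = -1/2, w01 = 1, w10 = 1/2, w11 = 1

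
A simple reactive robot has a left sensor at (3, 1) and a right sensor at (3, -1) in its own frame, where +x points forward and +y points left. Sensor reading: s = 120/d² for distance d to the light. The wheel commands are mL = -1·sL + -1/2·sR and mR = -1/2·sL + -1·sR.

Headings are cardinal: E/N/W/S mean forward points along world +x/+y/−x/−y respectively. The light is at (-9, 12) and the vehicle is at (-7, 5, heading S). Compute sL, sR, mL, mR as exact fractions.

left sensor world pos  = (-6, 2); dL² = 109
right sensor world pos = (-8, 2); dR² = 101
sL = 120/109 = 120/109
sR = 120/101 = 120/101
mL = -1·sL + -1/2·sR = -18660/11009
mR = -1/2·sL + -1·sR = -19140/11009

120/109 120/101 -18660/11009 -19140/11009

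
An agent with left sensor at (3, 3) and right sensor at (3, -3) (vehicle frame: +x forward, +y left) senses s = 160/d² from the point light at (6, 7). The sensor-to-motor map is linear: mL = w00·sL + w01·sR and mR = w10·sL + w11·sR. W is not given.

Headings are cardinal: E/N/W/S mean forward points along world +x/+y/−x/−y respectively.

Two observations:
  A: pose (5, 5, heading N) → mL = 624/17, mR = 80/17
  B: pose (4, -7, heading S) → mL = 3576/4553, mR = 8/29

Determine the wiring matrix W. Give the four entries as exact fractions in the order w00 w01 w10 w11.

obs A: pose=(5,5,N) → sL=160/17, sR=32, mL=624/17, mR=80/17
obs B: pose=(4,-7,S) → sL=16/29, sR=80/157, mL=3576/4553, mR=8/29
sensor matrix S = [[160/17, 32], [16/29, 80/157]]; det S = -995328/77401
solve [mL_A; mL_B] = S·[w00; w01] and [mR_A; mR_B] = S·[w10; w11]:
  w00 = 1/2, w01 = 1, w10 = 1/2, w11 = 0

1/2 1 1/2 0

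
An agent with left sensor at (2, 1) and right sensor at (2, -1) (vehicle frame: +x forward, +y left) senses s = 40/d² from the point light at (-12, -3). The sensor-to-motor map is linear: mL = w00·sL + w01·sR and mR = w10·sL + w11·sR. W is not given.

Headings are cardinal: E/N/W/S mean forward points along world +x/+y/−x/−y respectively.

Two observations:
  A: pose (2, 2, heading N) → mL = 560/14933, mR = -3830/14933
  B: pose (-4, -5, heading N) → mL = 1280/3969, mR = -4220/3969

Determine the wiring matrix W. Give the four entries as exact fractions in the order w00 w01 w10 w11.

1 -1 -1 -1/2

obs A: pose=(2,2,N) → sL=20/109, sR=20/137, mL=560/14933, mR=-3830/14933
obs B: pose=(-4,-5,N) → sL=40/49, sR=40/81, mL=1280/3969, mR=-4220/3969
sensor matrix S = [[20/109, 20/137], [40/49, 40/81]]; det S = -1692800/59269077
solve [mL_A; mL_B] = S·[w00; w01] and [mR_A; mR_B] = S·[w10; w11]:
  w00 = 1, w01 = -1, w10 = -1, w11 = -1/2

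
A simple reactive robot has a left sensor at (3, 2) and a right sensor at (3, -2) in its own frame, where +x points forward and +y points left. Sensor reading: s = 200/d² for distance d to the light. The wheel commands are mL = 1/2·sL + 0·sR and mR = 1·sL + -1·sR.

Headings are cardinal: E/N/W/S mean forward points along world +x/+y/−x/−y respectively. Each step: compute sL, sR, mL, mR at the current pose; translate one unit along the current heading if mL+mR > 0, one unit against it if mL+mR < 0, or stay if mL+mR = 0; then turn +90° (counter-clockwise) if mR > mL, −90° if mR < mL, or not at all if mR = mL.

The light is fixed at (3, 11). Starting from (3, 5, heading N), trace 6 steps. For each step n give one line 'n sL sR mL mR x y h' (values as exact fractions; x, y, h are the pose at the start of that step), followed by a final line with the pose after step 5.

0 200/13 200/13 100/13 0 3 5 N
1 100/9 100/29 50/9 2000/261 3 6 E
2 40 200/13 20 320/13 4 6 N
3 5 25 5/2 -20 4 7 W
4 200 200/17 100 3200/17 5 7 N
5 100/13 100 50/13 -1200/13 5 8 W
final 6 8 N

n=0: pose=(3,5,N); sL=200/13, sR=200/13; mL=100/13, mR=0; mL+mR=100/13 → advance +1; mR−mL=-100/13 → turn -1·90°
n=1: pose=(3,6,E); sL=100/9, sR=100/29; mL=50/9, mR=2000/261; mL+mR=1150/87 → advance +1; mR−mL=550/261 → turn +1·90°
n=2: pose=(4,6,N); sL=40, sR=200/13; mL=20, mR=320/13; mL+mR=580/13 → advance +1; mR−mL=60/13 → turn +1·90°
n=3: pose=(4,7,W); sL=5, sR=25; mL=5/2, mR=-20; mL+mR=-35/2 → advance -1; mR−mL=-45/2 → turn -1·90°
n=4: pose=(5,7,N); sL=200, sR=200/17; mL=100, mR=3200/17; mL+mR=4900/17 → advance +1; mR−mL=1500/17 → turn +1·90°
n=5: pose=(5,8,W); sL=100/13, sR=100; mL=50/13, mR=-1200/13; mL+mR=-1150/13 → advance -1; mR−mL=-1250/13 → turn -1·90°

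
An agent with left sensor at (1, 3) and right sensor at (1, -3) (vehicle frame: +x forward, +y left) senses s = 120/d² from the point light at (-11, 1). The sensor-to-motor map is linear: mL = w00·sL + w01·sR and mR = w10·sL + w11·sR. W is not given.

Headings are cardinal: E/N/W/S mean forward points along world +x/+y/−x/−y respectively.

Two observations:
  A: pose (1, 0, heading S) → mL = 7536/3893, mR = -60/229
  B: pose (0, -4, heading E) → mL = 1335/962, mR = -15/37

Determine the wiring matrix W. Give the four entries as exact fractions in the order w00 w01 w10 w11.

1 1 -1/2 0

obs A: pose=(1,0,S) → sL=120/229, sR=24/17, mL=7536/3893, mR=-60/229
obs B: pose=(0,-4,E) → sL=30/37, sR=15/26, mL=1335/962, mR=-15/37
sensor matrix S = [[120/229, 24/17], [30/37, 15/26]]; det S = -1577340/1872533
solve [mL_A; mL_B] = S·[w00; w01] and [mR_A; mR_B] = S·[w10; w11]:
  w00 = 1, w01 = 1, w10 = -1/2, w11 = 0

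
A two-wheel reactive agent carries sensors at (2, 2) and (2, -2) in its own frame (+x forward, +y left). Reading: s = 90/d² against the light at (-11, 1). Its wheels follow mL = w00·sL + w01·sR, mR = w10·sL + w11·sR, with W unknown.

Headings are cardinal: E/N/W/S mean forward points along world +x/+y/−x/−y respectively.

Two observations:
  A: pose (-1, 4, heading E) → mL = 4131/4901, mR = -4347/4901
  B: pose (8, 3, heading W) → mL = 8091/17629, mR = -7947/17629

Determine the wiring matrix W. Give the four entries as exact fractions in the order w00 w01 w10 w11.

1 1/2 -1/2 -1

obs A: pose=(-1,4,E) → sL=90/169, sR=18/29, mL=4131/4901, mR=-4347/4901
obs B: pose=(8,3,W) → sL=90/289, sR=18/61, mL=8091/17629, mR=-7947/17629
sensor matrix S = [[90/169, 18/29], [90/289, 18/61]]; det S = -3123360/86399729
solve [mL_A; mL_B] = S·[w00; w01] and [mR_A; mR_B] = S·[w10; w11]:
  w00 = 1, w01 = 1/2, w10 = -1/2, w11 = -1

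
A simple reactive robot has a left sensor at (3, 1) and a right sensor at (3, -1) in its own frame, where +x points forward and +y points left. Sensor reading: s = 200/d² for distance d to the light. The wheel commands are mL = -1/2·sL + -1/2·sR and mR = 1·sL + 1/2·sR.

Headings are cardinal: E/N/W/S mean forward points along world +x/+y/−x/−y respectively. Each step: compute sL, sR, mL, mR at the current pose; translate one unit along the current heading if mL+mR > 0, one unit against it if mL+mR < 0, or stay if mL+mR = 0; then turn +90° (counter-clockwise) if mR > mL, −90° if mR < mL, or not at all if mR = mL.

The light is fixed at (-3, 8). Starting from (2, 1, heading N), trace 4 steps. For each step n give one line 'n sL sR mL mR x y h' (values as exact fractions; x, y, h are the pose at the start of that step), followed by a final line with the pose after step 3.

n=0: pose=(2,1,N); sL=25/4, sR=50/13; mL=-525/104, mR=425/52; mL+mR=25/8 → advance +1; mR−mL=1375/104 → turn +1·90°
n=1: pose=(2,2,W); sL=200/53, sR=200/29; mL=-8200/1537, mR=11100/1537; mL+mR=100/53 → advance +1; mR−mL=19300/1537 → turn +1·90°
n=2: pose=(1,2,S); sL=100/53, sR=20/9; mL=-980/477, mR=1430/477; mL+mR=50/53 → advance +1; mR−mL=2410/477 → turn +1·90°
n=3: pose=(1,1,E); sL=40/17, sR=200/113; mL=-3960/1921, mR=6220/1921; mL+mR=20/17 → advance +1; mR−mL=10180/1921 → turn +1·90°

0 25/4 50/13 -525/104 425/52 2 1 N
1 200/53 200/29 -8200/1537 11100/1537 2 2 W
2 100/53 20/9 -980/477 1430/477 1 2 S
3 40/17 200/113 -3960/1921 6220/1921 1 1 E
final 2 1 N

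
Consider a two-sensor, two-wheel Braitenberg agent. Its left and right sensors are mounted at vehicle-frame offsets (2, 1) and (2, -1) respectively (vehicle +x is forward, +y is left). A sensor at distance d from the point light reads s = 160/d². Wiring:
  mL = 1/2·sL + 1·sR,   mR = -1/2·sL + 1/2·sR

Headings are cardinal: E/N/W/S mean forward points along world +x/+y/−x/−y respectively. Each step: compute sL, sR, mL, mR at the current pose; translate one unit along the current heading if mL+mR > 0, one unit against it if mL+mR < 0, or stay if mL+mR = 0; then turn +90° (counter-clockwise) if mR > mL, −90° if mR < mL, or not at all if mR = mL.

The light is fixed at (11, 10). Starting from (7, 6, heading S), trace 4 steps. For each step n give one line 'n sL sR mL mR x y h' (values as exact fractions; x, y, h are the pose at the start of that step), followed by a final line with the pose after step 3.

0 32/9 160/61 2416/549 -256/549 7 6 S
1 20/9 40/13 490/117 50/117 7 5 W
2 32/9 32/5 368/45 64/45 6 5 N
3 80/9 80/17 1400/153 -320/153 6 6 E
final 7 6 S

n=0: pose=(7,6,S); sL=32/9, sR=160/61; mL=2416/549, mR=-256/549; mL+mR=240/61 → advance +1; mR−mL=-2672/549 → turn -1·90°
n=1: pose=(7,5,W); sL=20/9, sR=40/13; mL=490/117, mR=50/117; mL+mR=60/13 → advance +1; mR−mL=-440/117 → turn -1·90°
n=2: pose=(6,5,N); sL=32/9, sR=32/5; mL=368/45, mR=64/45; mL+mR=48/5 → advance +1; mR−mL=-304/45 → turn -1·90°
n=3: pose=(6,6,E); sL=80/9, sR=80/17; mL=1400/153, mR=-320/153; mL+mR=120/17 → advance +1; mR−mL=-1720/153 → turn -1·90°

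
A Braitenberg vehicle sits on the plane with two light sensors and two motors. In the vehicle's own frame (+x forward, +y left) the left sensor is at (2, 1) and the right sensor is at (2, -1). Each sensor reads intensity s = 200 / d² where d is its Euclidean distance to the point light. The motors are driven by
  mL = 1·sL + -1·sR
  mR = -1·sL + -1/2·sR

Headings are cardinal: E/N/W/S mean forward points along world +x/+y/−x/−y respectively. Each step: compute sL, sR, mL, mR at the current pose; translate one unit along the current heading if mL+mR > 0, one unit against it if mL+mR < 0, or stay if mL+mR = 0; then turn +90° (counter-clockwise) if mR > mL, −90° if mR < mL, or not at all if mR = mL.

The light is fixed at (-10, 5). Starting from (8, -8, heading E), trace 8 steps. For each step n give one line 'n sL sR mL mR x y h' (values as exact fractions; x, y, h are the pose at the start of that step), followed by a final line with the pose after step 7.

0 25/68 50/149 325/10132 -5425/10132 8 -8 E
1 200/549 200/481 -13600/264069 -151100/264069 7 -8 S
2 100/197 100/173 -2400/34081 -27150/34081 7 -7 W
3 200/389 200/461 14400/179329 -131100/179329 8 -7 N
4 25/68 50/149 325/10132 -5425/10132 8 -8 E
5 200/549 200/481 -13600/264069 -151100/264069 7 -8 S
6 100/197 100/173 -2400/34081 -27150/34081 7 -7 W
7 200/389 200/461 14400/179329 -131100/179329 8 -7 N
final 8 -8 E

n=0: pose=(8,-8,E); sL=25/68, sR=50/149; mL=325/10132, mR=-5425/10132; mL+mR=-75/149 → advance -1; mR−mL=-2875/5066 → turn -1·90°
n=1: pose=(7,-8,S); sL=200/549, sR=200/481; mL=-13600/264069, mR=-151100/264069; mL+mR=-300/481 → advance -1; mR−mL=-137500/264069 → turn -1·90°
n=2: pose=(7,-7,W); sL=100/197, sR=100/173; mL=-2400/34081, mR=-27150/34081; mL+mR=-150/173 → advance -1; mR−mL=-24750/34081 → turn -1·90°
n=3: pose=(8,-7,N); sL=200/389, sR=200/461; mL=14400/179329, mR=-131100/179329; mL+mR=-300/461 → advance -1; mR−mL=-145500/179329 → turn -1·90°
n=4: pose=(8,-8,E); sL=25/68, sR=50/149; mL=325/10132, mR=-5425/10132; mL+mR=-75/149 → advance -1; mR−mL=-2875/5066 → turn -1·90°
n=5: pose=(7,-8,S); sL=200/549, sR=200/481; mL=-13600/264069, mR=-151100/264069; mL+mR=-300/481 → advance -1; mR−mL=-137500/264069 → turn -1·90°
n=6: pose=(7,-7,W); sL=100/197, sR=100/173; mL=-2400/34081, mR=-27150/34081; mL+mR=-150/173 → advance -1; mR−mL=-24750/34081 → turn -1·90°
n=7: pose=(8,-7,N); sL=200/389, sR=200/461; mL=14400/179329, mR=-131100/179329; mL+mR=-300/461 → advance -1; mR−mL=-145500/179329 → turn -1·90°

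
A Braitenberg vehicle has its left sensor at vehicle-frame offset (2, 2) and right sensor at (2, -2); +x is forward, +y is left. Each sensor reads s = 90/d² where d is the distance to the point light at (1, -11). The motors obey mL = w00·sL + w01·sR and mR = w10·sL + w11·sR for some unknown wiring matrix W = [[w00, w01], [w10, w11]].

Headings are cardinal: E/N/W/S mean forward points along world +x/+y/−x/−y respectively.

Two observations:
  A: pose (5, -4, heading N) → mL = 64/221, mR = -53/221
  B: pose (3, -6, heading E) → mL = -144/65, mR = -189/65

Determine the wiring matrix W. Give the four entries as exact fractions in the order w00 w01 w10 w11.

obs A: pose=(5,-4,N) → sL=18/17, sR=10/13, mL=64/221, mR=-53/221
obs B: pose=(3,-6,E) → sL=18/13, sR=18/5, mL=-144/65, mR=-189/65
sensor matrix S = [[18/17, 10/13], [18/13, 18/5]]; det S = 39456/14365
solve [mL_A; mL_B] = S·[w00; w01] and [mR_A; mR_B] = S·[w10; w11]:
  w00 = 1, w01 = -1, w10 = 1/2, w11 = -1

1 -1 1/2 -1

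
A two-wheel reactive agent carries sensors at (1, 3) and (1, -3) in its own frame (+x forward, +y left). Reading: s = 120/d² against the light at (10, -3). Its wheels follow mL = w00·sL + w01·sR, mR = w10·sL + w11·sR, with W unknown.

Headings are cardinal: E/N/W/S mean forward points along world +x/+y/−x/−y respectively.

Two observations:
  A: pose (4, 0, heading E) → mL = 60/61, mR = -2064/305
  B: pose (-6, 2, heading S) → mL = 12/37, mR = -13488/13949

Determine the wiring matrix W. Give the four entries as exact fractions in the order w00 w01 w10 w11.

obs A: pose=(4,0,E) → sL=120/61, sR=24/5, mL=60/61, mR=-2064/305
obs B: pose=(-6,2,S) → sL=24/37, sR=120/377, mL=12/37, mR=-13488/13949
sensor matrix S = [[120/61, 24/5], [24/37, 120/377]]; det S = -10582272/4254445
solve [mL_A; mL_B] = S·[w00; w01] and [mR_A; mR_B] = S·[w10; w11]:
  w00 = 1/2, w01 = 0, w10 = -1, w11 = -1

1/2 0 -1 -1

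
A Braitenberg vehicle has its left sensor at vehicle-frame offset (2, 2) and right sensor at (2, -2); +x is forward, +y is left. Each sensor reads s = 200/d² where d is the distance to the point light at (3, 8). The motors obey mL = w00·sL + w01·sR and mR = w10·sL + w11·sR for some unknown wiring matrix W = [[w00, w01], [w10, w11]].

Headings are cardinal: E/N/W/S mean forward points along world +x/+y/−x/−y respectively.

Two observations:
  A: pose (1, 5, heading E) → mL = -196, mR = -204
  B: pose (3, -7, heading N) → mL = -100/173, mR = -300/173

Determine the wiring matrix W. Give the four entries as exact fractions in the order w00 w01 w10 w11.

-1 1/2 -1 -1/2

obs A: pose=(1,5,E) → sL=200, sR=8, mL=-196, mR=-204
obs B: pose=(3,-7,N) → sL=200/173, sR=200/173, mL=-100/173, mR=-300/173
sensor matrix S = [[200, 8], [200/173, 200/173]]; det S = 38400/173
solve [mL_A; mL_B] = S·[w00; w01] and [mR_A; mR_B] = S·[w10; w11]:
  w00 = -1, w01 = 1/2, w10 = -1, w11 = -1/2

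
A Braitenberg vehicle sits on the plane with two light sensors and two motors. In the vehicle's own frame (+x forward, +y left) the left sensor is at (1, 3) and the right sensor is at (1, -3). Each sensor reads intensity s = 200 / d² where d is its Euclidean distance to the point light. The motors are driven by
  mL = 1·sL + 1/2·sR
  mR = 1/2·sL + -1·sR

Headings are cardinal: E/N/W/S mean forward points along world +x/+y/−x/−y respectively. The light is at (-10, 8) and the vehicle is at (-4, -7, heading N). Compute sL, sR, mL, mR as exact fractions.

left sensor world pos  = (-7, -6); dL² = 205
right sensor world pos = (-1, -6); dR² = 277
sL = 200/205 = 40/41
sR = 200/277 = 200/277
mL = 1·sL + 1/2·sR = 15180/11357
mR = 1/2·sL + -1·sR = -2660/11357

40/41 200/277 15180/11357 -2660/11357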